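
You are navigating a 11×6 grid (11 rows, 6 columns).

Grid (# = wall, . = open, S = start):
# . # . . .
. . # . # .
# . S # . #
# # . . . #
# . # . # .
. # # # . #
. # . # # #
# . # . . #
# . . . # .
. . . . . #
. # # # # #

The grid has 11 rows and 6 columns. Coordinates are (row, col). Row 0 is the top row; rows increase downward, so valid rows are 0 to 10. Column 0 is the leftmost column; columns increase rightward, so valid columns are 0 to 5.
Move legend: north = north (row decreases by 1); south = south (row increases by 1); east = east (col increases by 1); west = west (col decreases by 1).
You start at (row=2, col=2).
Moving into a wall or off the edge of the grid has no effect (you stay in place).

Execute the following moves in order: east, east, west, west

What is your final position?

Answer: Final position: (row=2, col=1)

Derivation:
Start: (row=2, col=2)
  east (east): blocked, stay at (row=2, col=2)
  east (east): blocked, stay at (row=2, col=2)
  west (west): (row=2, col=2) -> (row=2, col=1)
  west (west): blocked, stay at (row=2, col=1)
Final: (row=2, col=1)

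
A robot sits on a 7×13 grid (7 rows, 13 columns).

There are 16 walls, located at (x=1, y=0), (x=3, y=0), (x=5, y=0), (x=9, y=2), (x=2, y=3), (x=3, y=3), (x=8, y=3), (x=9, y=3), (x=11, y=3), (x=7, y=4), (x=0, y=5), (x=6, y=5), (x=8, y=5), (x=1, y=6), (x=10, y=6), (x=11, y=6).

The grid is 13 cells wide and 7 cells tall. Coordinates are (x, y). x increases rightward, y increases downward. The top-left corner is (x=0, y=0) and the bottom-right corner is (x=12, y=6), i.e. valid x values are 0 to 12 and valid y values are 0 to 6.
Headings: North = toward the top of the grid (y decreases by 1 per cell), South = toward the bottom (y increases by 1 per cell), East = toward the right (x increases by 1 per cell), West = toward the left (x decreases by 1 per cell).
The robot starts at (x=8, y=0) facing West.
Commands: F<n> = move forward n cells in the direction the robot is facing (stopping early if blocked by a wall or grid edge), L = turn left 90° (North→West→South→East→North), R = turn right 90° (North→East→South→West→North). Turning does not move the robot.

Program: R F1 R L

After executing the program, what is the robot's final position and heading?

Start: (x=8, y=0), facing West
  R: turn right, now facing North
  F1: move forward 0/1 (blocked), now at (x=8, y=0)
  R: turn right, now facing East
  L: turn left, now facing North
Final: (x=8, y=0), facing North

Answer: Final position: (x=8, y=0), facing North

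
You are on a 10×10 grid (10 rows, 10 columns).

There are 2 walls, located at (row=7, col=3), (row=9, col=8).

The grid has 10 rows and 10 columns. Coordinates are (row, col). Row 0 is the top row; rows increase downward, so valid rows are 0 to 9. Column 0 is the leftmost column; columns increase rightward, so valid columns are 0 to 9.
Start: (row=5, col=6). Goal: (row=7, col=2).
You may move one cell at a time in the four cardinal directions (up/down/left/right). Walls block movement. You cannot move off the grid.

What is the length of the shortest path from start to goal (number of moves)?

BFS from (row=5, col=6) until reaching (row=7, col=2):
  Distance 0: (row=5, col=6)
  Distance 1: (row=4, col=6), (row=5, col=5), (row=5, col=7), (row=6, col=6)
  Distance 2: (row=3, col=6), (row=4, col=5), (row=4, col=7), (row=5, col=4), (row=5, col=8), (row=6, col=5), (row=6, col=7), (row=7, col=6)
  Distance 3: (row=2, col=6), (row=3, col=5), (row=3, col=7), (row=4, col=4), (row=4, col=8), (row=5, col=3), (row=5, col=9), (row=6, col=4), (row=6, col=8), (row=7, col=5), (row=7, col=7), (row=8, col=6)
  Distance 4: (row=1, col=6), (row=2, col=5), (row=2, col=7), (row=3, col=4), (row=3, col=8), (row=4, col=3), (row=4, col=9), (row=5, col=2), (row=6, col=3), (row=6, col=9), (row=7, col=4), (row=7, col=8), (row=8, col=5), (row=8, col=7), (row=9, col=6)
  Distance 5: (row=0, col=6), (row=1, col=5), (row=1, col=7), (row=2, col=4), (row=2, col=8), (row=3, col=3), (row=3, col=9), (row=4, col=2), (row=5, col=1), (row=6, col=2), (row=7, col=9), (row=8, col=4), (row=8, col=8), (row=9, col=5), (row=9, col=7)
  Distance 6: (row=0, col=5), (row=0, col=7), (row=1, col=4), (row=1, col=8), (row=2, col=3), (row=2, col=9), (row=3, col=2), (row=4, col=1), (row=5, col=0), (row=6, col=1), (row=7, col=2), (row=8, col=3), (row=8, col=9), (row=9, col=4)  <- goal reached here
One shortest path (6 moves): (row=5, col=6) -> (row=5, col=5) -> (row=5, col=4) -> (row=5, col=3) -> (row=5, col=2) -> (row=6, col=2) -> (row=7, col=2)

Answer: Shortest path length: 6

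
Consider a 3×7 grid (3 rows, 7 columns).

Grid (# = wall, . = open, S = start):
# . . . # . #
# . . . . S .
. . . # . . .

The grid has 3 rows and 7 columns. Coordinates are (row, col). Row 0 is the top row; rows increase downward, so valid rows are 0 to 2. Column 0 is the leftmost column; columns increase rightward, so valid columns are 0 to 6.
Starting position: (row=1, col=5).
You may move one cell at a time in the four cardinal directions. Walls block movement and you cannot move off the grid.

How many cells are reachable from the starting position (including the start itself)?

Answer: Reachable cells: 16

Derivation:
BFS flood-fill from (row=1, col=5):
  Distance 0: (row=1, col=5)
  Distance 1: (row=0, col=5), (row=1, col=4), (row=1, col=6), (row=2, col=5)
  Distance 2: (row=1, col=3), (row=2, col=4), (row=2, col=6)
  Distance 3: (row=0, col=3), (row=1, col=2)
  Distance 4: (row=0, col=2), (row=1, col=1), (row=2, col=2)
  Distance 5: (row=0, col=1), (row=2, col=1)
  Distance 6: (row=2, col=0)
Total reachable: 16 (grid has 16 open cells total)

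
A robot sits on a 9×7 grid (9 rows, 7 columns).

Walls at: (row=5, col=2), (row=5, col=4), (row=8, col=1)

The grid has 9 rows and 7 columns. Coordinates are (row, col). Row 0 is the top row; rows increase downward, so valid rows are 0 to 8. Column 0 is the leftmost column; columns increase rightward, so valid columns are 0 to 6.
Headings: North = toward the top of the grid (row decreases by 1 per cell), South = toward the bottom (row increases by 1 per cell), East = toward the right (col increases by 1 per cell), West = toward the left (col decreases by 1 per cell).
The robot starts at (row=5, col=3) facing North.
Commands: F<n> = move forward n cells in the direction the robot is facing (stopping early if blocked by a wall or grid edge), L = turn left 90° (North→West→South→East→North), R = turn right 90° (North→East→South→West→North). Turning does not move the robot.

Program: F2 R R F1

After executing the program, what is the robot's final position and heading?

Start: (row=5, col=3), facing North
  F2: move forward 2, now at (row=3, col=3)
  R: turn right, now facing East
  R: turn right, now facing South
  F1: move forward 1, now at (row=4, col=3)
Final: (row=4, col=3), facing South

Answer: Final position: (row=4, col=3), facing South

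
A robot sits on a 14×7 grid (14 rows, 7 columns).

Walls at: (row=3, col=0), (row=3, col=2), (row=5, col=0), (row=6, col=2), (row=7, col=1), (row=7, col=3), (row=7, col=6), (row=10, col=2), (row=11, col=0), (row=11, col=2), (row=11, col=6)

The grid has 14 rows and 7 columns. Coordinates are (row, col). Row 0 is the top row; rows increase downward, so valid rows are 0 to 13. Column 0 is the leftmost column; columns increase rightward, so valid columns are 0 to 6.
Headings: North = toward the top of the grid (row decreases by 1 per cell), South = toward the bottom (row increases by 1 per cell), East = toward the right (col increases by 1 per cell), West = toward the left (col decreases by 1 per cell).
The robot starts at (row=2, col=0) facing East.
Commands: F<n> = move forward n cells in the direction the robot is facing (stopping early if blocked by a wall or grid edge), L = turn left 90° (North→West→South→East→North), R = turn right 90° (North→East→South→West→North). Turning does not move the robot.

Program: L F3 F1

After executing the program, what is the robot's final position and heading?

Start: (row=2, col=0), facing East
  L: turn left, now facing North
  F3: move forward 2/3 (blocked), now at (row=0, col=0)
  F1: move forward 0/1 (blocked), now at (row=0, col=0)
Final: (row=0, col=0), facing North

Answer: Final position: (row=0, col=0), facing North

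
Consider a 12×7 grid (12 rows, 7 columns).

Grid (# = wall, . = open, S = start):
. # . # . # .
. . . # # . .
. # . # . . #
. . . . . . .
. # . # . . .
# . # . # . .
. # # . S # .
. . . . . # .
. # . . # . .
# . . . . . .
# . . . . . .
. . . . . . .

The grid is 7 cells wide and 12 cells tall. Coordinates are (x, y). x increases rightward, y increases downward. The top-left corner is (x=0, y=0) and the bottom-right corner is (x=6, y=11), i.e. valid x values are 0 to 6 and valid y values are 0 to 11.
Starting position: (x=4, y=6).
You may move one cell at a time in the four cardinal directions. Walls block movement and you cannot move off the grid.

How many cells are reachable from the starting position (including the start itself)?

BFS flood-fill from (x=4, y=6):
  Distance 0: (x=4, y=6)
  Distance 1: (x=3, y=6), (x=4, y=7)
  Distance 2: (x=3, y=5), (x=3, y=7)
  Distance 3: (x=2, y=7), (x=3, y=8)
  Distance 4: (x=1, y=7), (x=2, y=8), (x=3, y=9)
  Distance 5: (x=0, y=7), (x=2, y=9), (x=4, y=9), (x=3, y=10)
  Distance 6: (x=0, y=6), (x=0, y=8), (x=1, y=9), (x=5, y=9), (x=2, y=10), (x=4, y=10), (x=3, y=11)
  Distance 7: (x=5, y=8), (x=6, y=9), (x=1, y=10), (x=5, y=10), (x=2, y=11), (x=4, y=11)
  Distance 8: (x=6, y=8), (x=6, y=10), (x=1, y=11), (x=5, y=11)
  Distance 9: (x=6, y=7), (x=0, y=11), (x=6, y=11)
  Distance 10: (x=6, y=6)
  Distance 11: (x=6, y=5)
  Distance 12: (x=6, y=4), (x=5, y=5)
  Distance 13: (x=6, y=3), (x=5, y=4)
  Distance 14: (x=5, y=3), (x=4, y=4)
  Distance 15: (x=5, y=2), (x=4, y=3)
  Distance 16: (x=5, y=1), (x=4, y=2), (x=3, y=3)
  Distance 17: (x=6, y=1), (x=2, y=3)
  Distance 18: (x=6, y=0), (x=2, y=2), (x=1, y=3), (x=2, y=4)
  Distance 19: (x=2, y=1), (x=0, y=3)
  Distance 20: (x=2, y=0), (x=1, y=1), (x=0, y=2), (x=0, y=4)
  Distance 21: (x=0, y=1)
  Distance 22: (x=0, y=0)
Total reachable: 61 (grid has 63 open cells total)

Answer: Reachable cells: 61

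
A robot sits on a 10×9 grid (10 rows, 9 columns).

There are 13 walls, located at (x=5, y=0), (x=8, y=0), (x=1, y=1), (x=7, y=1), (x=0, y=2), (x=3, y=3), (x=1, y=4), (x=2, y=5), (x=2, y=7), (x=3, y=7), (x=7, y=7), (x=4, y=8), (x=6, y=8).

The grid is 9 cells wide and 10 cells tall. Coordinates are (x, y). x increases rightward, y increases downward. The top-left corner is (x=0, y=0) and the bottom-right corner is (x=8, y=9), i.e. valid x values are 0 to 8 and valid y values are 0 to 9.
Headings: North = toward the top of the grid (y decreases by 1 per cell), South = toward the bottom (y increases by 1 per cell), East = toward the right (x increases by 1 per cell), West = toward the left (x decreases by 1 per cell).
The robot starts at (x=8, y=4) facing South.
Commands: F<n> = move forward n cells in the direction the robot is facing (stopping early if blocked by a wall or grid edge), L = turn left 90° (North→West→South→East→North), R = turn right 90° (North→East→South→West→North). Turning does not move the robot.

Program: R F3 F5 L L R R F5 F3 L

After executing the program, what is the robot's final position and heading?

Start: (x=8, y=4), facing South
  R: turn right, now facing West
  F3: move forward 3, now at (x=5, y=4)
  F5: move forward 3/5 (blocked), now at (x=2, y=4)
  L: turn left, now facing South
  L: turn left, now facing East
  R: turn right, now facing South
  R: turn right, now facing West
  F5: move forward 0/5 (blocked), now at (x=2, y=4)
  F3: move forward 0/3 (blocked), now at (x=2, y=4)
  L: turn left, now facing South
Final: (x=2, y=4), facing South

Answer: Final position: (x=2, y=4), facing South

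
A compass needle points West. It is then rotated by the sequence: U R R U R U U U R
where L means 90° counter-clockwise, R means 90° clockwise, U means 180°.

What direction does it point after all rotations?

Answer: Final heading: East

Derivation:
Start: West
  U (U-turn (180°)) -> East
  R (right (90° clockwise)) -> South
  R (right (90° clockwise)) -> West
  U (U-turn (180°)) -> East
  R (right (90° clockwise)) -> South
  U (U-turn (180°)) -> North
  U (U-turn (180°)) -> South
  U (U-turn (180°)) -> North
  R (right (90° clockwise)) -> East
Final: East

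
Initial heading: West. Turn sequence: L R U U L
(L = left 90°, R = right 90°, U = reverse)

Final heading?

Answer: Final heading: South

Derivation:
Start: West
  L (left (90° counter-clockwise)) -> South
  R (right (90° clockwise)) -> West
  U (U-turn (180°)) -> East
  U (U-turn (180°)) -> West
  L (left (90° counter-clockwise)) -> South
Final: South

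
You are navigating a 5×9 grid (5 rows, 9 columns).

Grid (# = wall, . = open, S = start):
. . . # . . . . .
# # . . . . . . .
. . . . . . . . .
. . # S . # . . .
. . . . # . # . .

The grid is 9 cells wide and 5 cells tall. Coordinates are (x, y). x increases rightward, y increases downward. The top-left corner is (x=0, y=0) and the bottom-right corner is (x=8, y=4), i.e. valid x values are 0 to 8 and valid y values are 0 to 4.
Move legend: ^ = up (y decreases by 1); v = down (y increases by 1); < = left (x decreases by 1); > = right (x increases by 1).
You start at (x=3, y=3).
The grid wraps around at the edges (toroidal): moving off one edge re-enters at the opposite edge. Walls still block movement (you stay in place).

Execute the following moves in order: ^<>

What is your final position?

Answer: Final position: (x=3, y=2)

Derivation:
Start: (x=3, y=3)
  ^ (up): (x=3, y=3) -> (x=3, y=2)
  < (left): (x=3, y=2) -> (x=2, y=2)
  > (right): (x=2, y=2) -> (x=3, y=2)
Final: (x=3, y=2)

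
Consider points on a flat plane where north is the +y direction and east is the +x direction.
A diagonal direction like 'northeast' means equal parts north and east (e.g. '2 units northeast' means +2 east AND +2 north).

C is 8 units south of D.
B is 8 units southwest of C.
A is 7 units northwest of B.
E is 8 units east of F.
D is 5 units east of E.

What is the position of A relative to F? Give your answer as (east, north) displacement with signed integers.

Answer: A is at (east=-2, north=-9) relative to F.

Derivation:
Place F at the origin (east=0, north=0).
  E is 8 units east of F: delta (east=+8, north=+0); E at (east=8, north=0).
  D is 5 units east of E: delta (east=+5, north=+0); D at (east=13, north=0).
  C is 8 units south of D: delta (east=+0, north=-8); C at (east=13, north=-8).
  B is 8 units southwest of C: delta (east=-8, north=-8); B at (east=5, north=-16).
  A is 7 units northwest of B: delta (east=-7, north=+7); A at (east=-2, north=-9).
Therefore A relative to F: (east=-2, north=-9).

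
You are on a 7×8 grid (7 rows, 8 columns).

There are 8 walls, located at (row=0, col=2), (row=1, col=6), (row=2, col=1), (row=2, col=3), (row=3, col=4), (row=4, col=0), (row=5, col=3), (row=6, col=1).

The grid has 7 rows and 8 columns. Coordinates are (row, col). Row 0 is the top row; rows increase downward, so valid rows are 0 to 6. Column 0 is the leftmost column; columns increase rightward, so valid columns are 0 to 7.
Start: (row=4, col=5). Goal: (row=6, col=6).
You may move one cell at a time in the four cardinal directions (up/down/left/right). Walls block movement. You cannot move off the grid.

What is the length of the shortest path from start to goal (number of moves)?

Answer: Shortest path length: 3

Derivation:
BFS from (row=4, col=5) until reaching (row=6, col=6):
  Distance 0: (row=4, col=5)
  Distance 1: (row=3, col=5), (row=4, col=4), (row=4, col=6), (row=5, col=5)
  Distance 2: (row=2, col=5), (row=3, col=6), (row=4, col=3), (row=4, col=7), (row=5, col=4), (row=5, col=6), (row=6, col=5)
  Distance 3: (row=1, col=5), (row=2, col=4), (row=2, col=6), (row=3, col=3), (row=3, col=7), (row=4, col=2), (row=5, col=7), (row=6, col=4), (row=6, col=6)  <- goal reached here
One shortest path (3 moves): (row=4, col=5) -> (row=4, col=6) -> (row=5, col=6) -> (row=6, col=6)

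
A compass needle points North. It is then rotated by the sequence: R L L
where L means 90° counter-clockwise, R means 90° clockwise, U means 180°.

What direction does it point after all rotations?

Answer: Final heading: West

Derivation:
Start: North
  R (right (90° clockwise)) -> East
  L (left (90° counter-clockwise)) -> North
  L (left (90° counter-clockwise)) -> West
Final: West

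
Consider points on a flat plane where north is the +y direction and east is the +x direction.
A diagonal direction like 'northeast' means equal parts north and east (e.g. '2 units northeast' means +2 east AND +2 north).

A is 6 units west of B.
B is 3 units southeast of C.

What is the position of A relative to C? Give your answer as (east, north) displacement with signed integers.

Place C at the origin (east=0, north=0).
  B is 3 units southeast of C: delta (east=+3, north=-3); B at (east=3, north=-3).
  A is 6 units west of B: delta (east=-6, north=+0); A at (east=-3, north=-3).
Therefore A relative to C: (east=-3, north=-3).

Answer: A is at (east=-3, north=-3) relative to C.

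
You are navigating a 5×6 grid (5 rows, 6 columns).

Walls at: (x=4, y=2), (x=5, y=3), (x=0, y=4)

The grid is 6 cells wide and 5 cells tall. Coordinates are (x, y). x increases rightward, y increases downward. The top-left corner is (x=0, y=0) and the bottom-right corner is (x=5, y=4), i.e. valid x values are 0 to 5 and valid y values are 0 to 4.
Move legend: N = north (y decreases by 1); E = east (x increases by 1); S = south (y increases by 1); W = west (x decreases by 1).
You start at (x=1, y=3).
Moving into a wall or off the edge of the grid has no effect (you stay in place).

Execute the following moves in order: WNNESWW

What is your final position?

Start: (x=1, y=3)
  W (west): (x=1, y=3) -> (x=0, y=3)
  N (north): (x=0, y=3) -> (x=0, y=2)
  N (north): (x=0, y=2) -> (x=0, y=1)
  E (east): (x=0, y=1) -> (x=1, y=1)
  S (south): (x=1, y=1) -> (x=1, y=2)
  W (west): (x=1, y=2) -> (x=0, y=2)
  W (west): blocked, stay at (x=0, y=2)
Final: (x=0, y=2)

Answer: Final position: (x=0, y=2)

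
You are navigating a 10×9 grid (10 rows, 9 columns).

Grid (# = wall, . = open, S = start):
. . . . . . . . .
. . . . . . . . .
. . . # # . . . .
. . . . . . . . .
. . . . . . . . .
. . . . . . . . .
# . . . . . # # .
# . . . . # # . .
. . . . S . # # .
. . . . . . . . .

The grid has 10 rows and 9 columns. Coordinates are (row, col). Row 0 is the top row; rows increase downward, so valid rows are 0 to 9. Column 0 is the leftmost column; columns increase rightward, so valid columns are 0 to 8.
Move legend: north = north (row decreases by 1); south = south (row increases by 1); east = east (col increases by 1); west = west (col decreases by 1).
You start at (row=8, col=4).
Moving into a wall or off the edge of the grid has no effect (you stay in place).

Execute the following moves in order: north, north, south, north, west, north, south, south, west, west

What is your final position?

Start: (row=8, col=4)
  north (north): (row=8, col=4) -> (row=7, col=4)
  north (north): (row=7, col=4) -> (row=6, col=4)
  south (south): (row=6, col=4) -> (row=7, col=4)
  north (north): (row=7, col=4) -> (row=6, col=4)
  west (west): (row=6, col=4) -> (row=6, col=3)
  north (north): (row=6, col=3) -> (row=5, col=3)
  south (south): (row=5, col=3) -> (row=6, col=3)
  south (south): (row=6, col=3) -> (row=7, col=3)
  west (west): (row=7, col=3) -> (row=7, col=2)
  west (west): (row=7, col=2) -> (row=7, col=1)
Final: (row=7, col=1)

Answer: Final position: (row=7, col=1)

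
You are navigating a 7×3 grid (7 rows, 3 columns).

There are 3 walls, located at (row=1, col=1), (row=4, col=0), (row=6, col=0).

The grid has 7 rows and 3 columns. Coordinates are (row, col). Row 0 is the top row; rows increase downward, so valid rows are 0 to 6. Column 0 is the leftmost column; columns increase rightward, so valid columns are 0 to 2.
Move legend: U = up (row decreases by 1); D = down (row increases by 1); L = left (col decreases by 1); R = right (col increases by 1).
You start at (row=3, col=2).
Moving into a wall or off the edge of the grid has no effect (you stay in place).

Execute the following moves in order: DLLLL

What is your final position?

Start: (row=3, col=2)
  D (down): (row=3, col=2) -> (row=4, col=2)
  L (left): (row=4, col=2) -> (row=4, col=1)
  [×3]L (left): blocked, stay at (row=4, col=1)
Final: (row=4, col=1)

Answer: Final position: (row=4, col=1)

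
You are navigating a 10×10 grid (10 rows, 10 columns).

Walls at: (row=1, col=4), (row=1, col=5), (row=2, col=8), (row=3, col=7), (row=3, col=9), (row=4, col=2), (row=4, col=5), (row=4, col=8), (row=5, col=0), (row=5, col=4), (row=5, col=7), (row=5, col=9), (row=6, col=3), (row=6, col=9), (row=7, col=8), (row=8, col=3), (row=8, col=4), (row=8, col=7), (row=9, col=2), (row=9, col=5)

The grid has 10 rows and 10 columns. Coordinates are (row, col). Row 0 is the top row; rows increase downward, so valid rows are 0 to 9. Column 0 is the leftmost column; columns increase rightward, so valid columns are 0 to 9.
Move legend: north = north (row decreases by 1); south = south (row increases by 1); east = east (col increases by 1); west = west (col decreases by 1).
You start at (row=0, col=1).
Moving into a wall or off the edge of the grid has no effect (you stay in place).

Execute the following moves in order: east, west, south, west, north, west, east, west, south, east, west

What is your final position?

Start: (row=0, col=1)
  east (east): (row=0, col=1) -> (row=0, col=2)
  west (west): (row=0, col=2) -> (row=0, col=1)
  south (south): (row=0, col=1) -> (row=1, col=1)
  west (west): (row=1, col=1) -> (row=1, col=0)
  north (north): (row=1, col=0) -> (row=0, col=0)
  west (west): blocked, stay at (row=0, col=0)
  east (east): (row=0, col=0) -> (row=0, col=1)
  west (west): (row=0, col=1) -> (row=0, col=0)
  south (south): (row=0, col=0) -> (row=1, col=0)
  east (east): (row=1, col=0) -> (row=1, col=1)
  west (west): (row=1, col=1) -> (row=1, col=0)
Final: (row=1, col=0)

Answer: Final position: (row=1, col=0)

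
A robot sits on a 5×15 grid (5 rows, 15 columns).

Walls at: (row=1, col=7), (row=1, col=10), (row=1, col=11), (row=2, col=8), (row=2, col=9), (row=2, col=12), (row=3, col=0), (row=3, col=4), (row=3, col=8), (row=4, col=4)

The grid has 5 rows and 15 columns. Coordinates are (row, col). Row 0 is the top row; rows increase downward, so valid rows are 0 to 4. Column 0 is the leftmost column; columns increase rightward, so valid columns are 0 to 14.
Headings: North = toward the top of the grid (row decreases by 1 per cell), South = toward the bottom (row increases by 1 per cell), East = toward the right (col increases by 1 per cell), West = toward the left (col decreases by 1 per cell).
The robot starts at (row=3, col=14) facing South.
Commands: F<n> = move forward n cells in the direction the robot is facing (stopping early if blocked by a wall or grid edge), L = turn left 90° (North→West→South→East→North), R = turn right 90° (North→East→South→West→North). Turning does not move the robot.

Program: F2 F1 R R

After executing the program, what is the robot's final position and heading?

Answer: Final position: (row=4, col=14), facing North

Derivation:
Start: (row=3, col=14), facing South
  F2: move forward 1/2 (blocked), now at (row=4, col=14)
  F1: move forward 0/1 (blocked), now at (row=4, col=14)
  R: turn right, now facing West
  R: turn right, now facing North
Final: (row=4, col=14), facing North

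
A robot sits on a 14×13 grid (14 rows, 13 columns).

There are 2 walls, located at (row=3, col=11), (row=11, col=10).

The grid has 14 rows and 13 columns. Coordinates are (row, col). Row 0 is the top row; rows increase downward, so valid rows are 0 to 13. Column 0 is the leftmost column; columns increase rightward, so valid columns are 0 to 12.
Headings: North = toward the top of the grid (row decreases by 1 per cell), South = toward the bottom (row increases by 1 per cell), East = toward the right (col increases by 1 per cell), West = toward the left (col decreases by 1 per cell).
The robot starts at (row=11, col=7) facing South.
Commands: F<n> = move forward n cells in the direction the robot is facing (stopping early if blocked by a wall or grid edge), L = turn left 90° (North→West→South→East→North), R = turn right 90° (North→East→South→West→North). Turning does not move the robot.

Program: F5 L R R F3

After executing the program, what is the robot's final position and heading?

Start: (row=11, col=7), facing South
  F5: move forward 2/5 (blocked), now at (row=13, col=7)
  L: turn left, now facing East
  R: turn right, now facing South
  R: turn right, now facing West
  F3: move forward 3, now at (row=13, col=4)
Final: (row=13, col=4), facing West

Answer: Final position: (row=13, col=4), facing West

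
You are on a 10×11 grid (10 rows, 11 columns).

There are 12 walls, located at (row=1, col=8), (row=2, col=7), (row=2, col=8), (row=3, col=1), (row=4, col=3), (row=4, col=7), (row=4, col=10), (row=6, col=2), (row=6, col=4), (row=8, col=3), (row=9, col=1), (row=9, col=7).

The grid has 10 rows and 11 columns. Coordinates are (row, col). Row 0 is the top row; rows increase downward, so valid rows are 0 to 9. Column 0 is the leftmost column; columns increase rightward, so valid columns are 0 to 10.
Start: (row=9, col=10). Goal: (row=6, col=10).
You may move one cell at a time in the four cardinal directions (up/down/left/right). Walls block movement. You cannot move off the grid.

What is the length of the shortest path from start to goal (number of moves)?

Answer: Shortest path length: 3

Derivation:
BFS from (row=9, col=10) until reaching (row=6, col=10):
  Distance 0: (row=9, col=10)
  Distance 1: (row=8, col=10), (row=9, col=9)
  Distance 2: (row=7, col=10), (row=8, col=9), (row=9, col=8)
  Distance 3: (row=6, col=10), (row=7, col=9), (row=8, col=8)  <- goal reached here
One shortest path (3 moves): (row=9, col=10) -> (row=8, col=10) -> (row=7, col=10) -> (row=6, col=10)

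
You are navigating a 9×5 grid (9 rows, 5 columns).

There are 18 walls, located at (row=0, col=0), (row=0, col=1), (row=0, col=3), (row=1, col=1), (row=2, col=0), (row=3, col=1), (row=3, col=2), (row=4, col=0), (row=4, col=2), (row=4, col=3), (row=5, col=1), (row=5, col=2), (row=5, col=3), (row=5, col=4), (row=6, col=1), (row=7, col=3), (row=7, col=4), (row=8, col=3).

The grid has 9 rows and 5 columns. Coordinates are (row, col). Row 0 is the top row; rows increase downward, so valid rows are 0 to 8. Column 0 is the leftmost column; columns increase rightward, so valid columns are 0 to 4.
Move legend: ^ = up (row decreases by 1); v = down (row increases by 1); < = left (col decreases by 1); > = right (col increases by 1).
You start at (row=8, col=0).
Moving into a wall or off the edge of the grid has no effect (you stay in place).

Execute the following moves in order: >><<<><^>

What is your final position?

Answer: Final position: (row=7, col=1)

Derivation:
Start: (row=8, col=0)
  > (right): (row=8, col=0) -> (row=8, col=1)
  > (right): (row=8, col=1) -> (row=8, col=2)
  < (left): (row=8, col=2) -> (row=8, col=1)
  < (left): (row=8, col=1) -> (row=8, col=0)
  < (left): blocked, stay at (row=8, col=0)
  > (right): (row=8, col=0) -> (row=8, col=1)
  < (left): (row=8, col=1) -> (row=8, col=0)
  ^ (up): (row=8, col=0) -> (row=7, col=0)
  > (right): (row=7, col=0) -> (row=7, col=1)
Final: (row=7, col=1)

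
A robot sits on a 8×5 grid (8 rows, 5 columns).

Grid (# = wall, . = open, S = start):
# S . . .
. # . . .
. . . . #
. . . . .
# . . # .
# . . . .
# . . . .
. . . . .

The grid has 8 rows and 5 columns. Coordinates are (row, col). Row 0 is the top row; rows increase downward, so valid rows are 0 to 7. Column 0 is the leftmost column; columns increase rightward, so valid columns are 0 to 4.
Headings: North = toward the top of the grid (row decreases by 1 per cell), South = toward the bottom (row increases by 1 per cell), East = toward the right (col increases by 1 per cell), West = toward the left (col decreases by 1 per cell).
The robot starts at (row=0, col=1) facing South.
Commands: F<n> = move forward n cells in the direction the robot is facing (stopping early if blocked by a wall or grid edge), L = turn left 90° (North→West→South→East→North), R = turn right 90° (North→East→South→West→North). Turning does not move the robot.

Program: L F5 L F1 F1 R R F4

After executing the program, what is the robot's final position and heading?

Start: (row=0, col=1), facing South
  L: turn left, now facing East
  F5: move forward 3/5 (blocked), now at (row=0, col=4)
  L: turn left, now facing North
  F1: move forward 0/1 (blocked), now at (row=0, col=4)
  F1: move forward 0/1 (blocked), now at (row=0, col=4)
  R: turn right, now facing East
  R: turn right, now facing South
  F4: move forward 1/4 (blocked), now at (row=1, col=4)
Final: (row=1, col=4), facing South

Answer: Final position: (row=1, col=4), facing South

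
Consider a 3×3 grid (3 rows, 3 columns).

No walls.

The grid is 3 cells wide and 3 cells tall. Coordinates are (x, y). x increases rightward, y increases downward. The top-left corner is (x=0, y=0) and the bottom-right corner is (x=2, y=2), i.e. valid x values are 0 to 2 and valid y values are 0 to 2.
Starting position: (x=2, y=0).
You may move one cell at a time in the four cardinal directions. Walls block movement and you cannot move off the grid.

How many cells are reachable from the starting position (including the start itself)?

Answer: Reachable cells: 9

Derivation:
BFS flood-fill from (x=2, y=0):
  Distance 0: (x=2, y=0)
  Distance 1: (x=1, y=0), (x=2, y=1)
  Distance 2: (x=0, y=0), (x=1, y=1), (x=2, y=2)
  Distance 3: (x=0, y=1), (x=1, y=2)
  Distance 4: (x=0, y=2)
Total reachable: 9 (grid has 9 open cells total)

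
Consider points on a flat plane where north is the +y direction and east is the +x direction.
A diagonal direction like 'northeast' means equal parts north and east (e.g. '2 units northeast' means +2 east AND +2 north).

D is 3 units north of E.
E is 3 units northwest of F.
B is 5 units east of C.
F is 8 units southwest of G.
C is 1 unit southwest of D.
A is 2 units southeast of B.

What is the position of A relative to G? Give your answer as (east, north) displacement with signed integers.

Place G at the origin (east=0, north=0).
  F is 8 units southwest of G: delta (east=-8, north=-8); F at (east=-8, north=-8).
  E is 3 units northwest of F: delta (east=-3, north=+3); E at (east=-11, north=-5).
  D is 3 units north of E: delta (east=+0, north=+3); D at (east=-11, north=-2).
  C is 1 unit southwest of D: delta (east=-1, north=-1); C at (east=-12, north=-3).
  B is 5 units east of C: delta (east=+5, north=+0); B at (east=-7, north=-3).
  A is 2 units southeast of B: delta (east=+2, north=-2); A at (east=-5, north=-5).
Therefore A relative to G: (east=-5, north=-5).

Answer: A is at (east=-5, north=-5) relative to G.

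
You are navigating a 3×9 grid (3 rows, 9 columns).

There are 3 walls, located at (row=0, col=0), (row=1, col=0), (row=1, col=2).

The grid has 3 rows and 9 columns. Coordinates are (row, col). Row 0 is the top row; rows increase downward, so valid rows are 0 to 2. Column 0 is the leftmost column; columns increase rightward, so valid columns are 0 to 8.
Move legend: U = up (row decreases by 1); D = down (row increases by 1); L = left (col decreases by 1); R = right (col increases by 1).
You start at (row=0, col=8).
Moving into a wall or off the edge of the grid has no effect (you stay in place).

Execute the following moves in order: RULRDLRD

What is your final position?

Start: (row=0, col=8)
  R (right): blocked, stay at (row=0, col=8)
  U (up): blocked, stay at (row=0, col=8)
  L (left): (row=0, col=8) -> (row=0, col=7)
  R (right): (row=0, col=7) -> (row=0, col=8)
  D (down): (row=0, col=8) -> (row=1, col=8)
  L (left): (row=1, col=8) -> (row=1, col=7)
  R (right): (row=1, col=7) -> (row=1, col=8)
  D (down): (row=1, col=8) -> (row=2, col=8)
Final: (row=2, col=8)

Answer: Final position: (row=2, col=8)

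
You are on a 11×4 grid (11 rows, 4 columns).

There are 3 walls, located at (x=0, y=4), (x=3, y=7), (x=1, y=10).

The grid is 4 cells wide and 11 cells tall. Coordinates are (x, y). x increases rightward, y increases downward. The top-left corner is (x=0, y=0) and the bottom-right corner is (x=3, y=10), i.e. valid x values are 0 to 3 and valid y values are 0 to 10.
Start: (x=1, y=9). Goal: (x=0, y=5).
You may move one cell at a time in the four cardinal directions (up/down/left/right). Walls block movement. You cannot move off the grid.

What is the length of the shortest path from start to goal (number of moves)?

Answer: Shortest path length: 5

Derivation:
BFS from (x=1, y=9) until reaching (x=0, y=5):
  Distance 0: (x=1, y=9)
  Distance 1: (x=1, y=8), (x=0, y=9), (x=2, y=9)
  Distance 2: (x=1, y=7), (x=0, y=8), (x=2, y=8), (x=3, y=9), (x=0, y=10), (x=2, y=10)
  Distance 3: (x=1, y=6), (x=0, y=7), (x=2, y=7), (x=3, y=8), (x=3, y=10)
  Distance 4: (x=1, y=5), (x=0, y=6), (x=2, y=6)
  Distance 5: (x=1, y=4), (x=0, y=5), (x=2, y=5), (x=3, y=6)  <- goal reached here
One shortest path (5 moves): (x=1, y=9) -> (x=0, y=9) -> (x=0, y=8) -> (x=0, y=7) -> (x=0, y=6) -> (x=0, y=5)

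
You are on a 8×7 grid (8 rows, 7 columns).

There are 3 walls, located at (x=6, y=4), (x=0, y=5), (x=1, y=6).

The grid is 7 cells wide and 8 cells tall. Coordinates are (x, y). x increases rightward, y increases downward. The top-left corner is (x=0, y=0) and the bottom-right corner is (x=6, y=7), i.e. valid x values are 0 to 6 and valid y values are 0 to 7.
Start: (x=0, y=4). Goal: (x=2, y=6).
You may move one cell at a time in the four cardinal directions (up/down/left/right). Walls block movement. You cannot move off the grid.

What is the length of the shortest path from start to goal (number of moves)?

BFS from (x=0, y=4) until reaching (x=2, y=6):
  Distance 0: (x=0, y=4)
  Distance 1: (x=0, y=3), (x=1, y=4)
  Distance 2: (x=0, y=2), (x=1, y=3), (x=2, y=4), (x=1, y=5)
  Distance 3: (x=0, y=1), (x=1, y=2), (x=2, y=3), (x=3, y=4), (x=2, y=5)
  Distance 4: (x=0, y=0), (x=1, y=1), (x=2, y=2), (x=3, y=3), (x=4, y=4), (x=3, y=5), (x=2, y=6)  <- goal reached here
One shortest path (4 moves): (x=0, y=4) -> (x=1, y=4) -> (x=2, y=4) -> (x=2, y=5) -> (x=2, y=6)

Answer: Shortest path length: 4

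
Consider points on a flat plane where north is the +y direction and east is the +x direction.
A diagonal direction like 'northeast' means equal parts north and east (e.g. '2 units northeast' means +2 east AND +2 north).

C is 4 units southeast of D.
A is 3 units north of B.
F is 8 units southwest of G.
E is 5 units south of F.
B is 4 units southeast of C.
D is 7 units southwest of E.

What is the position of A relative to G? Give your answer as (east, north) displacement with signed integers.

Place G at the origin (east=0, north=0).
  F is 8 units southwest of G: delta (east=-8, north=-8); F at (east=-8, north=-8).
  E is 5 units south of F: delta (east=+0, north=-5); E at (east=-8, north=-13).
  D is 7 units southwest of E: delta (east=-7, north=-7); D at (east=-15, north=-20).
  C is 4 units southeast of D: delta (east=+4, north=-4); C at (east=-11, north=-24).
  B is 4 units southeast of C: delta (east=+4, north=-4); B at (east=-7, north=-28).
  A is 3 units north of B: delta (east=+0, north=+3); A at (east=-7, north=-25).
Therefore A relative to G: (east=-7, north=-25).

Answer: A is at (east=-7, north=-25) relative to G.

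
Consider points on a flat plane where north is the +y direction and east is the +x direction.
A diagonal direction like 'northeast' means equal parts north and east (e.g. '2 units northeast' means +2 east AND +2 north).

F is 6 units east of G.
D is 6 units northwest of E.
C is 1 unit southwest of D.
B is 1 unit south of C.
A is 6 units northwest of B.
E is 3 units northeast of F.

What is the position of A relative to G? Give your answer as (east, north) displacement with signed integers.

Place G at the origin (east=0, north=0).
  F is 6 units east of G: delta (east=+6, north=+0); F at (east=6, north=0).
  E is 3 units northeast of F: delta (east=+3, north=+3); E at (east=9, north=3).
  D is 6 units northwest of E: delta (east=-6, north=+6); D at (east=3, north=9).
  C is 1 unit southwest of D: delta (east=-1, north=-1); C at (east=2, north=8).
  B is 1 unit south of C: delta (east=+0, north=-1); B at (east=2, north=7).
  A is 6 units northwest of B: delta (east=-6, north=+6); A at (east=-4, north=13).
Therefore A relative to G: (east=-4, north=13).

Answer: A is at (east=-4, north=13) relative to G.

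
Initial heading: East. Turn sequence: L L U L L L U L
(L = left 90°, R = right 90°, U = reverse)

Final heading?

Answer: Final heading: West

Derivation:
Start: East
  L (left (90° counter-clockwise)) -> North
  L (left (90° counter-clockwise)) -> West
  U (U-turn (180°)) -> East
  L (left (90° counter-clockwise)) -> North
  L (left (90° counter-clockwise)) -> West
  L (left (90° counter-clockwise)) -> South
  U (U-turn (180°)) -> North
  L (left (90° counter-clockwise)) -> West
Final: West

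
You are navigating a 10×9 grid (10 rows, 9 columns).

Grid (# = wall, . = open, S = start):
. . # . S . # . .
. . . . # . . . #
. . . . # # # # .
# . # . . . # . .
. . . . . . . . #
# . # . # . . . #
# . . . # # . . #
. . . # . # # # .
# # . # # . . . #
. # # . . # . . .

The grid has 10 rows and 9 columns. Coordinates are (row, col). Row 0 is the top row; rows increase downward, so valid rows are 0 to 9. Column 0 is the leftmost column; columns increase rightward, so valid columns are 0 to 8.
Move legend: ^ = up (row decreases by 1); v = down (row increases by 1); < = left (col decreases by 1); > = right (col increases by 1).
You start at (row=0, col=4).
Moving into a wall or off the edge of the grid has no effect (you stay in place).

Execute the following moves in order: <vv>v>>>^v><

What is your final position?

Start: (row=0, col=4)
  < (left): (row=0, col=4) -> (row=0, col=3)
  v (down): (row=0, col=3) -> (row=1, col=3)
  v (down): (row=1, col=3) -> (row=2, col=3)
  > (right): blocked, stay at (row=2, col=3)
  v (down): (row=2, col=3) -> (row=3, col=3)
  > (right): (row=3, col=3) -> (row=3, col=4)
  > (right): (row=3, col=4) -> (row=3, col=5)
  > (right): blocked, stay at (row=3, col=5)
  ^ (up): blocked, stay at (row=3, col=5)
  v (down): (row=3, col=5) -> (row=4, col=5)
  > (right): (row=4, col=5) -> (row=4, col=6)
  < (left): (row=4, col=6) -> (row=4, col=5)
Final: (row=4, col=5)

Answer: Final position: (row=4, col=5)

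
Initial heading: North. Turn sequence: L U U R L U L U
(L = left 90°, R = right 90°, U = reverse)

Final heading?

Start: North
  L (left (90° counter-clockwise)) -> West
  U (U-turn (180°)) -> East
  U (U-turn (180°)) -> West
  R (right (90° clockwise)) -> North
  L (left (90° counter-clockwise)) -> West
  U (U-turn (180°)) -> East
  L (left (90° counter-clockwise)) -> North
  U (U-turn (180°)) -> South
Final: South

Answer: Final heading: South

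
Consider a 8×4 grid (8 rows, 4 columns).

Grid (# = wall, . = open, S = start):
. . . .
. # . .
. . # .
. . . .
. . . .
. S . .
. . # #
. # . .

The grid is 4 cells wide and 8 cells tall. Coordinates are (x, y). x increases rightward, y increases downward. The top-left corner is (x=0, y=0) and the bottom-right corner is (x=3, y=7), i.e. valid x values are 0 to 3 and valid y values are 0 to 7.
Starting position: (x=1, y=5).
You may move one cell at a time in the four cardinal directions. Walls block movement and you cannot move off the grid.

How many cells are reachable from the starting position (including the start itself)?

BFS flood-fill from (x=1, y=5):
  Distance 0: (x=1, y=5)
  Distance 1: (x=1, y=4), (x=0, y=5), (x=2, y=5), (x=1, y=6)
  Distance 2: (x=1, y=3), (x=0, y=4), (x=2, y=4), (x=3, y=5), (x=0, y=6)
  Distance 3: (x=1, y=2), (x=0, y=3), (x=2, y=3), (x=3, y=4), (x=0, y=7)
  Distance 4: (x=0, y=2), (x=3, y=3)
  Distance 5: (x=0, y=1), (x=3, y=2)
  Distance 6: (x=0, y=0), (x=3, y=1)
  Distance 7: (x=1, y=0), (x=3, y=0), (x=2, y=1)
  Distance 8: (x=2, y=0)
Total reachable: 25 (grid has 27 open cells total)

Answer: Reachable cells: 25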